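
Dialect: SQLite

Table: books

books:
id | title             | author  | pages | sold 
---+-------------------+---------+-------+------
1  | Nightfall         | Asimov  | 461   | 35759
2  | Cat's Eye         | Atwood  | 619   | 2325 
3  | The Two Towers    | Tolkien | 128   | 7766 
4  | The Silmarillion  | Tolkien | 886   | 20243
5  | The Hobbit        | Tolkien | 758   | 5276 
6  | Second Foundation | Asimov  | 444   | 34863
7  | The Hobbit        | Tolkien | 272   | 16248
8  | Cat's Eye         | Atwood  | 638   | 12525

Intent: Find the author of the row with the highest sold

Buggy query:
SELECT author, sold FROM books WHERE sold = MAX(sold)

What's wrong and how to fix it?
Bug: MAX(sold) is an aggregate and cannot be used directly in WHERE

Fix: Use a subquery: WHERE sold = (SELECT MAX(sold) FROM books)

Corrected query:
SELECT author, sold FROM books WHERE sold = (SELECT MAX(sold) FROM books)

Result:
author | sold 
-------+------
Asimov | 35759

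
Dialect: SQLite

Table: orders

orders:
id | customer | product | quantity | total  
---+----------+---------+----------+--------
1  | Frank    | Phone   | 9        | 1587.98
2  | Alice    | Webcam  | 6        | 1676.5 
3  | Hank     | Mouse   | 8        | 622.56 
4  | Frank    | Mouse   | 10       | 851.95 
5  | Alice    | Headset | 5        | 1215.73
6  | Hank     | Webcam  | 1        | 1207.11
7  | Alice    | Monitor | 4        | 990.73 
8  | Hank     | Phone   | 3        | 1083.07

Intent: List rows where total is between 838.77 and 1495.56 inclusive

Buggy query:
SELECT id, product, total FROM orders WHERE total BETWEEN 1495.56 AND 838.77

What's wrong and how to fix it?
Bug: BETWEEN expects the lower bound first; with 1495.56 AND 838.77 the range is empty

Fix: Swap the bounds so the smaller value comes first

Corrected query:
SELECT id, product, total FROM orders WHERE total BETWEEN 838.77 AND 1495.56

Result:
id | product | total  
---+---------+--------
4  | Mouse   | 851.95 
5  | Headset | 1215.73
6  | Webcam  | 1207.11
7  | Monitor | 990.73 
8  | Phone   | 1083.07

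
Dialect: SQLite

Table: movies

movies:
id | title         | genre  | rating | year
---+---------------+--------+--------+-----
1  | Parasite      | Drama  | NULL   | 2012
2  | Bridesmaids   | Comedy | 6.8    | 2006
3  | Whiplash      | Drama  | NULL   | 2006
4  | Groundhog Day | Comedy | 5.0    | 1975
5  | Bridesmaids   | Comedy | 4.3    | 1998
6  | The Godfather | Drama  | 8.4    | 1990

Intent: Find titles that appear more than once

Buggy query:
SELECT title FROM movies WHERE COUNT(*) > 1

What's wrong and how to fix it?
Bug: WHERE can't reference COUNT(*); aggregates are computed after WHERE

Fix: Group first, then use HAVING for the count condition

Corrected query:
SELECT title FROM movies GROUP BY title HAVING COUNT(*) > 1

Result:
title      
-----------
Bridesmaids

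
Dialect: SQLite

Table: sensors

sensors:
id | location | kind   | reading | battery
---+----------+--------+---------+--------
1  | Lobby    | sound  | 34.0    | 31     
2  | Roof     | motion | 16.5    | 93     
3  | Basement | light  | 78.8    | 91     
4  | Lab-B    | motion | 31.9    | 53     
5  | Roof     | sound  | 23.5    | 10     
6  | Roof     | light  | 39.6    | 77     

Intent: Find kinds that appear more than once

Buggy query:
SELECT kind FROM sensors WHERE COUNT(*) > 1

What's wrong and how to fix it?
Bug: COUNT(*) is an aggregate and cannot be used in WHERE

Fix: GROUP BY kind, then filter groups with HAVING COUNT(*) > 1

Corrected query:
SELECT kind FROM sensors GROUP BY kind HAVING COUNT(*) > 1

Result:
kind  
------
light 
motion
sound 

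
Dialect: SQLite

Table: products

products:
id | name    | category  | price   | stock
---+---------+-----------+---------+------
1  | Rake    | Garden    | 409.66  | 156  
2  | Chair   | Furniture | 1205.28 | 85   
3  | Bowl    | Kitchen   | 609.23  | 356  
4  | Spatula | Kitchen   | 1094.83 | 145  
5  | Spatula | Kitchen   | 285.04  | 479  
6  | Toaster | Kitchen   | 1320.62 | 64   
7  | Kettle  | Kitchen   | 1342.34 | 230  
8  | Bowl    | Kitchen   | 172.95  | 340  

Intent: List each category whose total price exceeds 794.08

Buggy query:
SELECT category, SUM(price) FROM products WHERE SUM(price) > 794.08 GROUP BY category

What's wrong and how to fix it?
Bug: SUM(price) is an aggregate, but WHERE filters rows before aggregation

Fix: Move the aggregate condition to a HAVING clause

Corrected query:
SELECT category, SUM(price) FROM products GROUP BY category HAVING SUM(price) > 794.08

Result:
category  | SUM(price)
----------+-----------
Furniture | 1205.28   
Kitchen   | 4825.01   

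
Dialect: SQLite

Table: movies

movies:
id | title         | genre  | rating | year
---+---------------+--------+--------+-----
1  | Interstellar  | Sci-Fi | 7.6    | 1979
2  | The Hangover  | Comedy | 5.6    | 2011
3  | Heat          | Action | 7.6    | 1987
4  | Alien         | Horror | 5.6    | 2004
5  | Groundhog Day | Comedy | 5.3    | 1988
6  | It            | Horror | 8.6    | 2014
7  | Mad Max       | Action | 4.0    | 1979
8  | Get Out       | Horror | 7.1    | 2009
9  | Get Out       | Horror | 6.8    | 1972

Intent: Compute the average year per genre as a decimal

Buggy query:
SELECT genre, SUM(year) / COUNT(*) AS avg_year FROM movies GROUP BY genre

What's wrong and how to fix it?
Bug: SUM(year) and COUNT(*) are both integers; the division truncates the fractional part

Fix: Cast one side to REAL so the division keeps the fractional part

Corrected query:
SELECT genre, SUM(year) * 1.0 / COUNT(*) AS avg_year FROM movies GROUP BY genre

Result:
genre  | avg_year
-------+---------
Action | 1983    
Comedy | 1999.5  
Horror | 1999.75 
Sci-Fi | 1979    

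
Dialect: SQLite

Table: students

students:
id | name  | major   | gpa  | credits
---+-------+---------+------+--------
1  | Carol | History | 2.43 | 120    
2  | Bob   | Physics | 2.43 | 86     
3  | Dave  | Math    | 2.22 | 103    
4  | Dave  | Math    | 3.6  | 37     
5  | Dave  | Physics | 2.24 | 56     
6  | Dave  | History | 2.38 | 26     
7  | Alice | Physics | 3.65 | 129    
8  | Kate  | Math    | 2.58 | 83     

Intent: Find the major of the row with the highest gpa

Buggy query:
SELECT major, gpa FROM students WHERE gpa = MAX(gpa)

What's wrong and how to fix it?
Bug: MAX(gpa) is an aggregate and cannot be used directly in WHERE

Fix: Wrap MAX in a scalar subquery so WHERE compares against a single value

Corrected query:
SELECT major, gpa FROM students WHERE gpa = (SELECT MAX(gpa) FROM students)

Result:
major   | gpa 
--------+-----
Physics | 3.65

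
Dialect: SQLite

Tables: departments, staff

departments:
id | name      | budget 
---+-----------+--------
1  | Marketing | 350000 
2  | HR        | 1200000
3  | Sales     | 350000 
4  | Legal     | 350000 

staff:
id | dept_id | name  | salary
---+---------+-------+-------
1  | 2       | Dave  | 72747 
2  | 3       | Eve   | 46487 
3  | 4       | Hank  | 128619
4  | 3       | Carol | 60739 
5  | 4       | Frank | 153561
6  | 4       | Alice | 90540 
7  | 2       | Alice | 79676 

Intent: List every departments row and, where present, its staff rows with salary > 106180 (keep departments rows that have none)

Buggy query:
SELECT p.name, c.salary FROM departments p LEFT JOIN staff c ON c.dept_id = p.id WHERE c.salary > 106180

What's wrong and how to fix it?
Bug: Filtering c.salary in WHERE discards the NULL rows produced by LEFT JOIN, turning it into an inner join

Fix: Move the right-table condition into the ON clause so unmatched parents are kept

Corrected query:
SELECT p.name, c.salary FROM departments p LEFT JOIN staff c ON c.dept_id = p.id AND c.salary > 106180

Result:
name      | salary
----------+-------
Marketing | NULL  
HR        | NULL  
Sales     | NULL  
Legal     | 128619
Legal     | 153561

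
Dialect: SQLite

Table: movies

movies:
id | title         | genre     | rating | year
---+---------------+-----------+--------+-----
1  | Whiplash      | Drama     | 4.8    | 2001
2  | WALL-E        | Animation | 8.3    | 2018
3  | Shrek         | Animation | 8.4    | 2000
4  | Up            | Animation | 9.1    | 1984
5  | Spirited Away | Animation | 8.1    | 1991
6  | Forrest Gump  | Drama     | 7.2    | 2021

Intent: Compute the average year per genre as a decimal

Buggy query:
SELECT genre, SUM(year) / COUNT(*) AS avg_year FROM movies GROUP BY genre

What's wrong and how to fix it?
Bug: SUM(year) and COUNT(*) are both integers; the division truncates the fractional part

Fix: Cast one side to REAL so the division keeps the fractional part

Corrected query:
SELECT genre, SUM(year) * 1.0 / COUNT(*) AS avg_year FROM movies GROUP BY genre

Result:
genre     | avg_year
----------+---------
Animation | 1998.25 
Drama     | 2011    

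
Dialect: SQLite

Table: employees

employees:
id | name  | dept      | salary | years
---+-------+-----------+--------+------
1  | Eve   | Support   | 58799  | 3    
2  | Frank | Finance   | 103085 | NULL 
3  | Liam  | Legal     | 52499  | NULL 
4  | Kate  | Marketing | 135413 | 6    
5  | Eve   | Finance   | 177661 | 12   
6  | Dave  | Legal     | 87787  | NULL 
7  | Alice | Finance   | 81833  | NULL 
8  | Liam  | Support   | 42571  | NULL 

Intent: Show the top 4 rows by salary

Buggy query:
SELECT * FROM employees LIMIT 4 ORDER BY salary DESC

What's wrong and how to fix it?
Bug: ORDER BY cannot follow LIMIT; LIMIT is the final clause

Fix: Sort with ORDER BY, then apply LIMIT

Corrected query:
SELECT * FROM employees ORDER BY salary DESC LIMIT 4

Result:
id | name  | dept      | salary | years
---+-------+-----------+--------+------
5  | Eve   | Finance   | 177661 | 12   
4  | Kate  | Marketing | 135413 | 6    
2  | Frank | Finance   | 103085 | NULL 
6  | Dave  | Legal     | 87787  | NULL 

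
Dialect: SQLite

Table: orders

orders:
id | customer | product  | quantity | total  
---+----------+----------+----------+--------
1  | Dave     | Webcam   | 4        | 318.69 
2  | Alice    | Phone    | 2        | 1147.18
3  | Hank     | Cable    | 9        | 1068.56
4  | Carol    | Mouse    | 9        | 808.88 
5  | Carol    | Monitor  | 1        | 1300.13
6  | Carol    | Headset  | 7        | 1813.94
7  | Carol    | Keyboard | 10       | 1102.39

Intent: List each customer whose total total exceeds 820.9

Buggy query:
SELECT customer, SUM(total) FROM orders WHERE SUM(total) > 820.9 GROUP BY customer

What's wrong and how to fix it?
Bug: SUM(total) is an aggregate, but WHERE filters rows before aggregation

Fix: Move the aggregate condition to a HAVING clause

Corrected query:
SELECT customer, SUM(total) FROM orders GROUP BY customer HAVING SUM(total) > 820.9

Result:
customer | SUM(total)
---------+-----------
Alice    | 1147.18   
Carol    | 5025.34   
Hank     | 1068.56   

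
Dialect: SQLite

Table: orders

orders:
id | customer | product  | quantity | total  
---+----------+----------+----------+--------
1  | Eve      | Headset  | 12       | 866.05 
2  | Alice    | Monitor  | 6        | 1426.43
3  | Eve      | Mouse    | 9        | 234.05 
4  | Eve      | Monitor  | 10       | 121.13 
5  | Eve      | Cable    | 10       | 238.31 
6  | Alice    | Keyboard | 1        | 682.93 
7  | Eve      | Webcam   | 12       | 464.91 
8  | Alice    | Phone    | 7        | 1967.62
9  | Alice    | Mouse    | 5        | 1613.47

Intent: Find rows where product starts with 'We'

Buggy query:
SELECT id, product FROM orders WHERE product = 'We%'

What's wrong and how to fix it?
Bug: '=' compares the literal string including the % character; pattern matching needs LIKE

Fix: Use LIKE for wildcard pattern matching

Corrected query:
SELECT id, product FROM orders WHERE product LIKE 'We%'

Result:
id | product
---+--------
7  | Webcam 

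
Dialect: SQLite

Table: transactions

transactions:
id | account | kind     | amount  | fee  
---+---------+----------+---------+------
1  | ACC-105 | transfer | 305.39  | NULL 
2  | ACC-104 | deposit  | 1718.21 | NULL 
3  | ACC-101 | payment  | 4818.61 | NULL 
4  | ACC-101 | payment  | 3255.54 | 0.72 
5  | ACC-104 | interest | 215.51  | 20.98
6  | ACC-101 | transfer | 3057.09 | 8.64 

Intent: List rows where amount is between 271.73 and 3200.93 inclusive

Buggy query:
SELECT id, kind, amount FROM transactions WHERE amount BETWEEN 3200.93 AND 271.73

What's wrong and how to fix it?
Bug: BETWEEN expects the lower bound first; with 3200.93 AND 271.73 the range is empty

Fix: Swap the bounds so the smaller value comes first

Corrected query:
SELECT id, kind, amount FROM transactions WHERE amount BETWEEN 271.73 AND 3200.93

Result:
id | kind     | amount 
---+----------+--------
1  | transfer | 305.39 
2  | deposit  | 1718.21
6  | transfer | 3057.09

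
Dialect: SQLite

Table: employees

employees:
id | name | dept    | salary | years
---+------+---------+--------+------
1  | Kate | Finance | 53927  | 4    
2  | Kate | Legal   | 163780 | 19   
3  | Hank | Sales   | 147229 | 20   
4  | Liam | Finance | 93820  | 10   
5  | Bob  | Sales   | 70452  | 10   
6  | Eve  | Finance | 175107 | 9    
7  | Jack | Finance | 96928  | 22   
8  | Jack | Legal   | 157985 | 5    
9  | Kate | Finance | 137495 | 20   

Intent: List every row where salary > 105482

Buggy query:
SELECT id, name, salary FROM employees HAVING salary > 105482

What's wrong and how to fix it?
Bug: This is a non-aggregate query (no GROUP BY, no aggregates), so in SQLite the HAVING clause is invalid here; a row-level condition belongs in WHERE

Fix: Use WHERE for row-level filtering

Corrected query:
SELECT id, name, salary FROM employees WHERE salary > 105482

Result:
id | name | salary
---+------+-------
2  | Kate | 163780
3  | Hank | 147229
6  | Eve  | 175107
8  | Jack | 157985
9  | Kate | 137495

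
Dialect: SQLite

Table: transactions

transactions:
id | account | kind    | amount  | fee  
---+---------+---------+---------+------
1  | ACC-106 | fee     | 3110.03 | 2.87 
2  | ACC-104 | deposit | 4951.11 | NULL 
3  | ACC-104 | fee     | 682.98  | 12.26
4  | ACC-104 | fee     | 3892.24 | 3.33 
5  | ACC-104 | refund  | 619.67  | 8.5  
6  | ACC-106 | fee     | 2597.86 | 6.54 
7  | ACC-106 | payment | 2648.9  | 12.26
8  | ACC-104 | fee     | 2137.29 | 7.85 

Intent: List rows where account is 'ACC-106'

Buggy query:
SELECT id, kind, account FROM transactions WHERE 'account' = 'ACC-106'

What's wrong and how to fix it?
Bug: 'account' in single quotes is a string literal, not the column; the comparison is literal-vs-literal and never true

Fix: Remove the quotes around the column name (or use double quotes for an identifier)

Corrected query:
SELECT id, kind, account FROM transactions WHERE account = 'ACC-106'

Result:
id | kind    | account
---+---------+--------
1  | fee     | ACC-106
6  | fee     | ACC-106
7  | payment | ACC-106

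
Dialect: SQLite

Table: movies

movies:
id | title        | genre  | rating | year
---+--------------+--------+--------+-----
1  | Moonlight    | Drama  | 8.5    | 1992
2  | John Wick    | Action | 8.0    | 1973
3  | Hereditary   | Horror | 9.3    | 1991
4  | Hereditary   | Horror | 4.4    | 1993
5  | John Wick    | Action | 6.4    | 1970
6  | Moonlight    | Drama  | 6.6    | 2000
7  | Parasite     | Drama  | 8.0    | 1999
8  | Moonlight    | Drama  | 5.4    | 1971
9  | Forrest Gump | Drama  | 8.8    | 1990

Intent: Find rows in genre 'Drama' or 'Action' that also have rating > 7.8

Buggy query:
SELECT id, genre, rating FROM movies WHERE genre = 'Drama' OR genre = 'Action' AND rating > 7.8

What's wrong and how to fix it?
Bug: AND binds tighter than OR, so this parses as genre = 'Drama' OR (genre = 'Action' AND rating > 7.8)

Fix: Add parentheses around the OR so the AND applies to both alternatives

Corrected query:
SELECT id, genre, rating FROM movies WHERE (genre = 'Drama' OR genre = 'Action') AND rating > 7.8

Result:
id | genre  | rating
---+--------+-------
1  | Drama  | 8.5   
2  | Action | 8     
7  | Drama  | 8     
9  | Drama  | 8.8   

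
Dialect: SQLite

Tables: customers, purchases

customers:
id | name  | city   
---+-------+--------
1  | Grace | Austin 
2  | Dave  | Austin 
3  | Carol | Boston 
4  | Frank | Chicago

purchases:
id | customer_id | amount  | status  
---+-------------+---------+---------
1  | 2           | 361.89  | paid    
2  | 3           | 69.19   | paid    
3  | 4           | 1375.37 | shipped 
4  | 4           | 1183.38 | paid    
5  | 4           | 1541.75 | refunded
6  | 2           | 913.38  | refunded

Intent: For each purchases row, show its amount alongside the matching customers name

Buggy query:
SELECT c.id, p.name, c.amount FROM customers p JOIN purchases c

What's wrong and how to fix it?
Bug: Missing join condition: each purchases row is matched to all customers rows instead of just its own

Fix: Specify the join condition linking the foreign key to the parent id

Corrected query:
SELECT c.id, p.name, c.amount FROM customers p JOIN purchases c ON c.customer_id = p.id

Result:
id | name  | amount 
---+-------+--------
1  | Dave  | 361.89 
2  | Carol | 69.19  
3  | Frank | 1375.37
4  | Frank | 1183.38
5  | Frank | 1541.75
6  | Dave  | 913.38 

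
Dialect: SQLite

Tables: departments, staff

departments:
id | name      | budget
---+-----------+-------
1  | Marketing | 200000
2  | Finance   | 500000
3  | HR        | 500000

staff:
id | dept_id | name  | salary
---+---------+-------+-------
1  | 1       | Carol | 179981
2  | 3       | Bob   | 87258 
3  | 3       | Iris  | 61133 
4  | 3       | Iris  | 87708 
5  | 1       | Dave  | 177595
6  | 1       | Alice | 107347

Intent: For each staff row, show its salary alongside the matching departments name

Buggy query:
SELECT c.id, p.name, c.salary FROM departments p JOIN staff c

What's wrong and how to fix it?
Bug: JOIN with no ON clause produces a cartesian product; every staff row pairs with every departments row

Fix: Specify the join condition linking the foreign key to the parent id

Corrected query:
SELECT c.id, p.name, c.salary FROM departments p JOIN staff c ON c.dept_id = p.id

Result:
id | name      | salary
---+-----------+-------
1  | Marketing | 179981
2  | HR        | 87258 
3  | HR        | 61133 
4  | HR        | 87708 
5  | Marketing | 177595
6  | Marketing | 107347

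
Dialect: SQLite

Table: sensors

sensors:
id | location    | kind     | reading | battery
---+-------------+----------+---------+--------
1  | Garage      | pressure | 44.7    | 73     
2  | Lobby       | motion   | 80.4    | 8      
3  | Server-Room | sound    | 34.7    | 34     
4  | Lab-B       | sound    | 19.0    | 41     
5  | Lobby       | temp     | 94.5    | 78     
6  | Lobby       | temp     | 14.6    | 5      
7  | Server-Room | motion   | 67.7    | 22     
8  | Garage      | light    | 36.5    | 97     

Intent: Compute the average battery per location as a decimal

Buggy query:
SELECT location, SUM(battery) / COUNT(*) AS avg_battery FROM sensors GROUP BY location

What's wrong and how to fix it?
Bug: SUM(battery) and COUNT(*) are both integers; the division truncates the fractional part

Fix: Cast one side to REAL so the division keeps the fractional part

Corrected query:
SELECT location, SUM(battery) * 1.0 / COUNT(*) AS avg_battery FROM sensors GROUP BY location

Result:
location    | avg_battery
------------+------------
Garage      | 85         
Lab-B       | 41         
Lobby       | 30.333333  
Server-Room | 28         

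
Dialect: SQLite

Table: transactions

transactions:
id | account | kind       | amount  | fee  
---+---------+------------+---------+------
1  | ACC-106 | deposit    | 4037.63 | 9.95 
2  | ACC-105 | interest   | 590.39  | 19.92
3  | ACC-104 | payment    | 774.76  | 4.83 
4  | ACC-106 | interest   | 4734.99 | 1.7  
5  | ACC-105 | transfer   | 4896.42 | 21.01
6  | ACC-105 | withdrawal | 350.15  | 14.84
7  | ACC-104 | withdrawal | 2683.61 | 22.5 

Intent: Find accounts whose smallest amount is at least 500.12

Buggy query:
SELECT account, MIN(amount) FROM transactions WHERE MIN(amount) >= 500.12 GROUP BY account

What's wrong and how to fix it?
Bug: Aggregates like MIN are computed per group after WHERE runs

Fix: Use HAVING for the per-group MIN condition

Corrected query:
SELECT account, MIN(amount) FROM transactions GROUP BY account HAVING MIN(amount) >= 500.12

Result:
account | MIN(amount)
--------+------------
ACC-104 | 774.76     
ACC-106 | 4037.63    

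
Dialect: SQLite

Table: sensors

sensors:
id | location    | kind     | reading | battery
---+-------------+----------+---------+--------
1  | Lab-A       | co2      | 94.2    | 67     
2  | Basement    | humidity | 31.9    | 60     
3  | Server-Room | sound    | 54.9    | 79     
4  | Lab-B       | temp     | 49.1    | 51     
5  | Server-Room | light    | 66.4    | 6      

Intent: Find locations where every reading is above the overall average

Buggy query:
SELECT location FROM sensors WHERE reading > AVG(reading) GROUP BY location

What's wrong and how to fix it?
Bug: WHERE evaluates per row before aggregation, so AVG() is unavailable

Fix: Use a subquery for AVG and a HAVING MIN(...) filter so the condition holds for every row in the group

Corrected query:
SELECT location FROM sensors GROUP BY location HAVING MIN(reading) > (SELECT AVG(reading) FROM sensors)

Result:
location
--------
Lab-A   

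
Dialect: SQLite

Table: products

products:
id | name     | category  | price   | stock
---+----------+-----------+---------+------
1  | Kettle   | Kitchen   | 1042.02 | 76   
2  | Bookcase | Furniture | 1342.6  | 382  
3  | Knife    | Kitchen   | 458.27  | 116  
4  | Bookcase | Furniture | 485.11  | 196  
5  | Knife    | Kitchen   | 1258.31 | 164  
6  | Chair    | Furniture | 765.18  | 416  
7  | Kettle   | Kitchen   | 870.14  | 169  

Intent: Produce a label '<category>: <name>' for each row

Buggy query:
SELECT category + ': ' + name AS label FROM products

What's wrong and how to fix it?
Bug: SQLite uses || for string concatenation; + coerces text to numbers (yielding 0)

Fix: Use the || operator for string concatenation

Corrected query:
SELECT category || ': ' || name AS label FROM products

Result:
label              
-------------------
Kitchen: Kettle    
Furniture: Bookcase
Kitchen: Knife     
Furniture: Bookcase
Kitchen: Knife     
Furniture: Chair   
Kitchen: Kettle    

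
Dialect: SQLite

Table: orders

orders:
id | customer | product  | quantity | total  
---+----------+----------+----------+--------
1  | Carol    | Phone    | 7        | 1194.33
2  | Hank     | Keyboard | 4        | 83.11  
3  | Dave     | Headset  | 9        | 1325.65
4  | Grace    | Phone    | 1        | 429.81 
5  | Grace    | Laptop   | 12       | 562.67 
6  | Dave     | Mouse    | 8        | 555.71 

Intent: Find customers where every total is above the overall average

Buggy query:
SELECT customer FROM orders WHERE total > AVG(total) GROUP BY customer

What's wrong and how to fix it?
Bug: AVG() is an aggregate; it can't sit directly in WHERE

Fix: Compute the overall average in a scalar subquery and compare each group's MIN against it in HAVING

Corrected query:
SELECT customer FROM orders GROUP BY customer HAVING MIN(total) > (SELECT AVG(total) FROM orders)

Result:
customer
--------
Carol   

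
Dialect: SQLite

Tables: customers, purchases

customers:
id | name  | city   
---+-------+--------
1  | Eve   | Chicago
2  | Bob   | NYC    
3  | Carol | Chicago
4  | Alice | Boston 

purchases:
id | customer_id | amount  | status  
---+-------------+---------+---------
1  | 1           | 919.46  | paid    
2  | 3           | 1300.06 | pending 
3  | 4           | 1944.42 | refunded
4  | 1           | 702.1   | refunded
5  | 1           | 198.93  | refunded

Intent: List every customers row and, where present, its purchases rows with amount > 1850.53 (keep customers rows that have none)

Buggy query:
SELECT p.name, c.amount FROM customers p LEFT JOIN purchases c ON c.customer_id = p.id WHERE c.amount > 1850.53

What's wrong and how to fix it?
Bug: Filtering c.amount in WHERE discards the NULL rows produced by LEFT JOIN, turning it into an inner join

Fix: Put 'c.amount > 1850.53' in the JOIN's ON clause instead of WHERE

Corrected query:
SELECT p.name, c.amount FROM customers p LEFT JOIN purchases c ON c.customer_id = p.id AND c.amount > 1850.53

Result:
name  | amount 
------+--------
Eve   | NULL   
Bob   | NULL   
Carol | NULL   
Alice | 1944.42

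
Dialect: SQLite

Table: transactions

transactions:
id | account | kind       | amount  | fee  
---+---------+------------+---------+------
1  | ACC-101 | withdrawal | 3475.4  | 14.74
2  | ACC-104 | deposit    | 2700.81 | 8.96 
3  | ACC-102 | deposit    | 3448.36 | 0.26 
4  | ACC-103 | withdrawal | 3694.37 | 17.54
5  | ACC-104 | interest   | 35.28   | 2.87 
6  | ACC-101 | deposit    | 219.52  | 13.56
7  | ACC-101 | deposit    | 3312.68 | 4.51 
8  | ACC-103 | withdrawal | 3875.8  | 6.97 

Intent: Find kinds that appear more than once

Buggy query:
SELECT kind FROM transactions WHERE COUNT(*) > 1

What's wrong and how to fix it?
Bug: COUNT(*) is an aggregate and cannot be used in WHERE

Fix: GROUP BY kind, then filter groups with HAVING COUNT(*) > 1

Corrected query:
SELECT kind FROM transactions GROUP BY kind HAVING COUNT(*) > 1

Result:
kind      
----------
deposit   
withdrawal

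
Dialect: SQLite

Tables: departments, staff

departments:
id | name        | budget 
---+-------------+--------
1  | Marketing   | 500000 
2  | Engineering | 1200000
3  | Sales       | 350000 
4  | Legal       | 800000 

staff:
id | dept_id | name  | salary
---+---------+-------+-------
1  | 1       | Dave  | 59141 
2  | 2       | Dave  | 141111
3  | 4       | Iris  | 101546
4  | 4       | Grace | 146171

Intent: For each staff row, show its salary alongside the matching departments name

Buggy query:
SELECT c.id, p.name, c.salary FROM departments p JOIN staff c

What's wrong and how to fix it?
Bug: JOIN with no ON clause produces a cartesian product; every staff row pairs with every departments row

Fix: Specify the join condition linking the foreign key to the parent id

Corrected query:
SELECT c.id, p.name, c.salary FROM departments p JOIN staff c ON c.dept_id = p.id

Result:
id | name        | salary
---+-------------+-------
1  | Marketing   | 59141 
2  | Engineering | 141111
3  | Legal       | 101546
4  | Legal       | 146171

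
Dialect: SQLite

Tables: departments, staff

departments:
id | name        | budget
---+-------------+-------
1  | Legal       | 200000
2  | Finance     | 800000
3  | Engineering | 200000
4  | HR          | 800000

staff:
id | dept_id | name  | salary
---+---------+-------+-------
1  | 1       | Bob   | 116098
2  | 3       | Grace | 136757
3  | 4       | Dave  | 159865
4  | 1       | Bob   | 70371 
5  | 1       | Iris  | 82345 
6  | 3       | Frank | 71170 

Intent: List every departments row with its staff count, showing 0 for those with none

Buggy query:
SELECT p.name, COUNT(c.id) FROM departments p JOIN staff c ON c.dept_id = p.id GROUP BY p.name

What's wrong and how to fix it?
Bug: An inner join excludes parents with zero children

Fix: Switch to LEFT JOIN to retain unmatched parent rows

Corrected query:
SELECT p.name, COUNT(c.id) FROM departments p LEFT JOIN staff c ON c.dept_id = p.id GROUP BY p.name

Result:
name        | COUNT(c.id)
------------+------------
Engineering | 2          
Finance     | 0          
HR          | 1          
Legal       | 3          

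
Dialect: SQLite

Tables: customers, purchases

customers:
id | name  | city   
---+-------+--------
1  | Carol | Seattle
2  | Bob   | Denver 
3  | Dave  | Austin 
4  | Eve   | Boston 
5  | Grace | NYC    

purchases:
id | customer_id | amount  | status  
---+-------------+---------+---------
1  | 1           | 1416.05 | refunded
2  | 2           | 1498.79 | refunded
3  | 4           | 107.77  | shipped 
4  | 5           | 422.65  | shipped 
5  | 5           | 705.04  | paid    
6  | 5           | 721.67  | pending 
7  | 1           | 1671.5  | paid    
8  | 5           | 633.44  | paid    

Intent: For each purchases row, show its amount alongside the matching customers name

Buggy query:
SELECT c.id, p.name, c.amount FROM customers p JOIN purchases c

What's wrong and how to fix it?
Bug: JOIN with no ON clause produces a cartesian product; every purchases row pairs with every customers row

Fix: Add ON c.customer_id = p.id to the JOIN

Corrected query:
SELECT c.id, p.name, c.amount FROM customers p JOIN purchases c ON c.customer_id = p.id

Result:
id | name  | amount 
---+-------+--------
1  | Carol | 1416.05
2  | Bob   | 1498.79
3  | Eve   | 107.77 
4  | Grace | 422.65 
5  | Grace | 705.04 
6  | Grace | 721.67 
7  | Carol | 1671.5 
8  | Grace | 633.44 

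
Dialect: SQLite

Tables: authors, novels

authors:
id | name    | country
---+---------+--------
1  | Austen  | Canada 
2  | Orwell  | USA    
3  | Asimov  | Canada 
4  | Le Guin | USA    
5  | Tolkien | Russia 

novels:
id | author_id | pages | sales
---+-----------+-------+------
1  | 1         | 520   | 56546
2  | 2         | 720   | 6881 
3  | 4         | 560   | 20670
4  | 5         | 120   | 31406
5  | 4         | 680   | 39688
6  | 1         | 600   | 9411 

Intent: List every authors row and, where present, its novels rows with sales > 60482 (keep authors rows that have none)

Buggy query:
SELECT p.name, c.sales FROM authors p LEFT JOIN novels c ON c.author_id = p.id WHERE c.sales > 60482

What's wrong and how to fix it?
Bug: A WHERE condition on the right-hand table after LEFT JOIN drops unmatched parents

Fix: Put 'c.sales > 60482' in the JOIN's ON clause instead of WHERE

Corrected query:
SELECT p.name, c.sales FROM authors p LEFT JOIN novels c ON c.author_id = p.id AND c.sales > 60482

Result:
name    | sales
--------+------
Austen  | NULL 
Orwell  | NULL 
Asimov  | NULL 
Le Guin | NULL 
Tolkien | NULL 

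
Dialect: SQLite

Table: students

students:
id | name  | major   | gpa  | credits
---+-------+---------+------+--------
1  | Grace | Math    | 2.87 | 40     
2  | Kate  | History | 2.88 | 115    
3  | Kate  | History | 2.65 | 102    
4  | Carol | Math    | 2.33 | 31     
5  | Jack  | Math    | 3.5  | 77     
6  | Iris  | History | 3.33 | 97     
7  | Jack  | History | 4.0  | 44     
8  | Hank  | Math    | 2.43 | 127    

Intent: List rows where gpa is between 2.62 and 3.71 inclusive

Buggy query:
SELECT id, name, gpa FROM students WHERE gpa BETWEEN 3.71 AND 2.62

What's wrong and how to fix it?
Bug: BETWEEN expects the lower bound first; with 3.71 AND 2.62 the range is empty

Fix: Write BETWEEN 2.62 AND 3.71

Corrected query:
SELECT id, name, gpa FROM students WHERE gpa BETWEEN 2.62 AND 3.71

Result:
id | name  | gpa 
---+-------+-----
1  | Grace | 2.87
2  | Kate  | 2.88
3  | Kate  | 2.65
5  | Jack  | 3.5 
6  | Iris  | 3.33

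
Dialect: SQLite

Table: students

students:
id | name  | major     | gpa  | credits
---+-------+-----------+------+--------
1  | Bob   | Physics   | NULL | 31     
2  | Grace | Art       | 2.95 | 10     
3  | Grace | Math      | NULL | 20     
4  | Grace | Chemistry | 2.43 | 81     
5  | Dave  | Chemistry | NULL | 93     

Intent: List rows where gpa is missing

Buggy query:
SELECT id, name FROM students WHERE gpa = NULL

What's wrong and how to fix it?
Bug: Comparing to NULL with '=' never matches; NULL = NULL is unknown, not true

Fix: Replace '= NULL' with 'IS NULL'

Corrected query:
SELECT id, name FROM students WHERE gpa IS NULL

Result:
id | name 
---+------
1  | Bob  
3  | Grace
5  | Dave 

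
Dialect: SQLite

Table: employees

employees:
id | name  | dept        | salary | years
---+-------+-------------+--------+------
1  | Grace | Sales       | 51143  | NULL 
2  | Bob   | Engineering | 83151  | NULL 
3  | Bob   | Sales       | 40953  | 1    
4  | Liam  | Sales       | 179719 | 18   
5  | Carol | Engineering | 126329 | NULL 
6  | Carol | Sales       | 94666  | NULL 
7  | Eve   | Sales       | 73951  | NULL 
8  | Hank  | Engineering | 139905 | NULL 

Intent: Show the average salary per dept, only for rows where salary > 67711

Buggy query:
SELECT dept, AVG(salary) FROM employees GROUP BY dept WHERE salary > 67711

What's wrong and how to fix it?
Bug: Row-level WHERE must come before GROUP BY in the clause order

Fix: Move the WHERE clause before GROUP BY

Corrected query:
SELECT dept, AVG(salary) FROM employees WHERE salary > 67711 GROUP BY dept

Result:
dept        | AVG(salary)  
------------+--------------
Engineering | 116461.666667
Sales       | 116112       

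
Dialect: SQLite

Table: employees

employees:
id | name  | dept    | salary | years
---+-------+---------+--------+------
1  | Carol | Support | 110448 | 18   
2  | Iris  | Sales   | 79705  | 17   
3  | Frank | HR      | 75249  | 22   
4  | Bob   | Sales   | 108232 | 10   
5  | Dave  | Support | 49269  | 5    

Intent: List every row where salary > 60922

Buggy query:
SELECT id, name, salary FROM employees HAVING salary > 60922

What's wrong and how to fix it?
Bug: This is a non-aggregate query (no GROUP BY, no aggregates), so in SQLite the HAVING clause is invalid here; a row-level condition belongs in WHERE

Fix: Use WHERE for row-level filtering

Corrected query:
SELECT id, name, salary FROM employees WHERE salary > 60922

Result:
id | name  | salary
---+-------+-------
1  | Carol | 110448
2  | Iris  | 79705 
3  | Frank | 75249 
4  | Bob   | 108232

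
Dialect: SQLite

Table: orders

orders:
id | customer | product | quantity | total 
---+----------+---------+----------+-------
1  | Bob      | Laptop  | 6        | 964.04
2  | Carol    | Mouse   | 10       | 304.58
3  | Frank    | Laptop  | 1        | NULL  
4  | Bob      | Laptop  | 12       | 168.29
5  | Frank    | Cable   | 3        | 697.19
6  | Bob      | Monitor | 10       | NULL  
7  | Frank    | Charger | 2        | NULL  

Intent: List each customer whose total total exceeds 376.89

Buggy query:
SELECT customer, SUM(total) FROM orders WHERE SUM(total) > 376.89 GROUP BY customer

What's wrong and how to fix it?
Bug: Aggregate functions cannot appear in a WHERE clause

Fix: Move the aggregate condition to a HAVING clause

Corrected query:
SELECT customer, SUM(total) FROM orders GROUP BY customer HAVING SUM(total) > 376.89

Result:
customer | SUM(total)
---------+-----------
Bob      | 1132.33   
Frank    | 697.19    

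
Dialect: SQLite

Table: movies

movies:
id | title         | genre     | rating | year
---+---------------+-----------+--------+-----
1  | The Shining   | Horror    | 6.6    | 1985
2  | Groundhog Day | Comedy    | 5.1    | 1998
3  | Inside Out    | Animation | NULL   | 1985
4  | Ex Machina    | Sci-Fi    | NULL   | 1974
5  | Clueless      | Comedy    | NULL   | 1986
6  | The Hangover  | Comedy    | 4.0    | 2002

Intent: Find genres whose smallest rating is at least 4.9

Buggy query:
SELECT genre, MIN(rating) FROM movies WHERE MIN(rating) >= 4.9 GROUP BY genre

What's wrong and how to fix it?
Bug: MIN() in WHERE is a misuse of aggregate

Fix: Replace WHERE with HAVING after the GROUP BY

Corrected query:
SELECT genre, MIN(rating) FROM movies GROUP BY genre HAVING MIN(rating) >= 4.9

Result:
genre  | MIN(rating)
-------+------------
Horror | 6.6        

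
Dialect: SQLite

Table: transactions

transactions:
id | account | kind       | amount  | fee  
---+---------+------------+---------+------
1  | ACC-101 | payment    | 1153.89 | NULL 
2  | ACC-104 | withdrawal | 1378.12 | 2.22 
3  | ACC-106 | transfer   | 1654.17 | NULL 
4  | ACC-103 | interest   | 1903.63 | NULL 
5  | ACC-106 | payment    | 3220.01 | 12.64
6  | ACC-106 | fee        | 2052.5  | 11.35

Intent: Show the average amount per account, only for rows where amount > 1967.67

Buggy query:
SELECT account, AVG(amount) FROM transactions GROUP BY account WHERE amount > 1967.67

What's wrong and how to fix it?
Bug: WHERE cannot follow GROUP BY

Fix: Place WHERE between FROM and GROUP BY

Corrected query:
SELECT account, AVG(amount) FROM transactions WHERE amount > 1967.67 GROUP BY account

Result:
account | AVG(amount)
--------+------------
ACC-106 | 2636.255   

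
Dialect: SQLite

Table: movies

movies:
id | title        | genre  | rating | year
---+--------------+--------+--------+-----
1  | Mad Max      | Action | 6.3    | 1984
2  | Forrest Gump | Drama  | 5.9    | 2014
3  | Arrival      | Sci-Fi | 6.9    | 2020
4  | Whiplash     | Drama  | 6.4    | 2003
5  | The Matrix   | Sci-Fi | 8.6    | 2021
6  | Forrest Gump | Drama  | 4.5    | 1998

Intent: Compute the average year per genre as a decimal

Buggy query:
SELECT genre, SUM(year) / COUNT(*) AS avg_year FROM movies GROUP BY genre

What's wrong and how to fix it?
Bug: Both operands are integers, so '/' performs integer division and truncates

Fix: Multiply by 1.0 (or CAST to REAL) to force floating-point division

Corrected query:
SELECT genre, SUM(year) * 1.0 / COUNT(*) AS avg_year FROM movies GROUP BY genre

Result:
genre  | avg_year
-------+---------
Action | 1984    
Drama  | 2005    
Sci-Fi | 2020.5  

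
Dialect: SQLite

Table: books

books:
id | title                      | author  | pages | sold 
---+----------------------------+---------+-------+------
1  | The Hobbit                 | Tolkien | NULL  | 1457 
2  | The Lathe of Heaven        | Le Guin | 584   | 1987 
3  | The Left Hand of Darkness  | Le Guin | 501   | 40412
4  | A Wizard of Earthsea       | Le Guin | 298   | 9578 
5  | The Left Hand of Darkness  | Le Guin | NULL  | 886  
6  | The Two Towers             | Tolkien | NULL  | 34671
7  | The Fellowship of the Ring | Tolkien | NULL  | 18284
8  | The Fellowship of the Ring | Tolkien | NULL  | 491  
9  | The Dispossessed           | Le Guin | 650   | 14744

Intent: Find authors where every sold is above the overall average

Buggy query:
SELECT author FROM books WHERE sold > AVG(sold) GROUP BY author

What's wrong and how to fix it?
Bug: WHERE evaluates per row before aggregation, so AVG() is unavailable

Fix: Compute the overall average in a scalar subquery and compare each group's MIN against it in HAVING

Corrected query:
SELECT author FROM books GROUP BY author HAVING MIN(sold) > (SELECT AVG(sold) FROM books)

Result:
(no rows)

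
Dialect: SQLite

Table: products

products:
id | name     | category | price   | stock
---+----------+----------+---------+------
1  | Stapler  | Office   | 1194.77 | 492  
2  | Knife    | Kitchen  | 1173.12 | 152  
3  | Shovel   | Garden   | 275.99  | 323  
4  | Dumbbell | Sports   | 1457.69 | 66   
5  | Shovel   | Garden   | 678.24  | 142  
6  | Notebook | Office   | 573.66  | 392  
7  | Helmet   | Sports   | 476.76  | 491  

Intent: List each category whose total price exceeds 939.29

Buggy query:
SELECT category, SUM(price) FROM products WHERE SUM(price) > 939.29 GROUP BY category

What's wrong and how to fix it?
Bug: WHERE runs before GROUP BY, so aggregates aren't available there

Fix: Use HAVING (which filters groups after aggregation) instead of WHERE

Corrected query:
SELECT category, SUM(price) FROM products GROUP BY category HAVING SUM(price) > 939.29

Result:
category | SUM(price)
---------+-----------
Garden   | 954.23    
Kitchen  | 1173.12   
Office   | 1768.43   
Sports   | 1934.45   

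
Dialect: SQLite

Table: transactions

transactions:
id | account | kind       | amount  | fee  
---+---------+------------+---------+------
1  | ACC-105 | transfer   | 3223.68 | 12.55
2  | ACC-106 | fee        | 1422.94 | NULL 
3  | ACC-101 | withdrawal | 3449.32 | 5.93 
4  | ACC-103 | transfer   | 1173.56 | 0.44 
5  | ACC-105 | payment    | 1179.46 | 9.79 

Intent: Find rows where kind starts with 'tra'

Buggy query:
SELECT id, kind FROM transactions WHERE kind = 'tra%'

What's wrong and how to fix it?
Bug: '=' compares the literal string including the % character; pattern matching needs LIKE

Fix: Use LIKE for wildcard pattern matching

Corrected query:
SELECT id, kind FROM transactions WHERE kind LIKE 'tra%'

Result:
id | kind    
---+---------
1  | transfer
4  | transfer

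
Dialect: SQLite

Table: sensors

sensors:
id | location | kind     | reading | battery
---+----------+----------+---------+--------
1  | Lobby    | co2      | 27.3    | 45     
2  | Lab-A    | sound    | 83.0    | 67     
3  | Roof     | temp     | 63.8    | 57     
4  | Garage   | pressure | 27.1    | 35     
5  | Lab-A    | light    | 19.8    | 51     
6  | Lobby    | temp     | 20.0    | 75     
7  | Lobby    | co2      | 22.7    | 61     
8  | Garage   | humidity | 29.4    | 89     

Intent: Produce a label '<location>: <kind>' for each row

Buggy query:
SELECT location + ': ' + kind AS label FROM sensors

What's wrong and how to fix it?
Bug: '+' is numeric addition; on text columns SQLite converts them to 0 instead of concatenating

Fix: Replace + with || to concatenate text

Corrected query:
SELECT location || ': ' || kind AS label FROM sensors

Result:
label           
----------------
Lobby: co2      
Lab-A: sound    
Roof: temp      
Garage: pressure
Lab-A: light    
Lobby: temp     
Lobby: co2      
Garage: humidity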